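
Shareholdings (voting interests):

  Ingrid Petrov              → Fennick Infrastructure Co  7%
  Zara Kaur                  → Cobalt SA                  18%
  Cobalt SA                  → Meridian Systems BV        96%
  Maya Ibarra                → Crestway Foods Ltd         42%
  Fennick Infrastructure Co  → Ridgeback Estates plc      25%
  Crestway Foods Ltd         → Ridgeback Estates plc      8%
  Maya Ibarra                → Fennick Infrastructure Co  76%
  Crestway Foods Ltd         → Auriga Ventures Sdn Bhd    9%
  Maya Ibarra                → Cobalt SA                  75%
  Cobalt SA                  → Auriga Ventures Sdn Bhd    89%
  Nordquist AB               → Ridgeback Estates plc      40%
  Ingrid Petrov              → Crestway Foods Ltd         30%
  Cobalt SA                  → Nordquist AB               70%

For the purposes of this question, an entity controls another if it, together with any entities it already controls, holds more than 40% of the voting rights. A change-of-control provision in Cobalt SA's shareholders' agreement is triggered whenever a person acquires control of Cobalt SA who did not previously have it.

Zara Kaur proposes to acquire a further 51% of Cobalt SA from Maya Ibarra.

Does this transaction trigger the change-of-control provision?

The purchase adds only to Zara's holdings (Maya's stake shrinks), so Zara is the only person who could newly come to control Cobalt.
Zara's largest direct stake is 18% in Cobalt, which does not meet the threshold, so Zara controls no company.
In Cobalt, Zara's side holds only 18%, not > 40%.
So before the transaction, Zara does not control Cobalt.
After the purchase, Zara's direct stake in Cobalt rises to 18% + 51% = 69%, and Maya's stake falls to 24%.
Zara holds 69% of Cobalt, so Zara controls Cobalt.
Zara did not control Cobalt before and does after, so the clause is triggered.

Yes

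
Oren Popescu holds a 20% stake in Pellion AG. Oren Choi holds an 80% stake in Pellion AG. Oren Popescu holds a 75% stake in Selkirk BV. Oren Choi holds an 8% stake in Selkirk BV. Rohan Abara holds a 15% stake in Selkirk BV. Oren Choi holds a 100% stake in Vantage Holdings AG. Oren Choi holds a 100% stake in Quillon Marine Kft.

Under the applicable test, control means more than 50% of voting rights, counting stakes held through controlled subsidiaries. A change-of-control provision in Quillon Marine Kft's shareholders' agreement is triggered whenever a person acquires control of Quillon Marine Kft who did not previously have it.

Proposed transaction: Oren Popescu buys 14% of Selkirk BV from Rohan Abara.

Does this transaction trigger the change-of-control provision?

The purchase adds only to Oren Popescu's holdings (Rohan's stake shrinks), so Oren Popescu is the only person who could newly come to control Quillon.
Oren Popescu holds 75% of Selkirk, so Oren Popescu controls Selkirk.
Neither Oren Popescu nor any entity Oren Popescu controls holds any voting interest in Quillon.
So before the transaction, Oren Popescu does not control Quillon.
After the purchase, Oren Popescu's direct stake in Selkirk rises to 75% + 14% = 89%, and Rohan's stake falls to 1%.
Oren Popescu holds 89% of Selkirk, so Oren Popescu controls Selkirk.
After the transaction, neither Oren Popescu nor any entity Oren Popescu controls holds a voting interest in Quillon, so Oren Popescu still does not control it.
No new person acquires control, so the clause is not triggered.

No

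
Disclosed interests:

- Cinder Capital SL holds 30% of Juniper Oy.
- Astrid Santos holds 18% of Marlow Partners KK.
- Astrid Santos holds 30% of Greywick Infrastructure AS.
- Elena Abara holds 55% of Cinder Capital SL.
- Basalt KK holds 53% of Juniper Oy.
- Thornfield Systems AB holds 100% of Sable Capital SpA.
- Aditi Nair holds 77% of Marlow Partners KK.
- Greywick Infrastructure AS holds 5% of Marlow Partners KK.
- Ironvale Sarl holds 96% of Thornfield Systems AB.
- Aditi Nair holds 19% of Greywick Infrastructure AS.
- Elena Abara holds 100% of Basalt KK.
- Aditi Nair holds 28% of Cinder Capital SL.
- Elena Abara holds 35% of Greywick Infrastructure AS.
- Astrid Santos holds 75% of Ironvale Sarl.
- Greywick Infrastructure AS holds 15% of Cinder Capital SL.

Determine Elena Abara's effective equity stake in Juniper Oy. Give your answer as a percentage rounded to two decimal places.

71.08%

Elena reaches Juniper along 3 paths.
Via Cinder: 55% × 30% = 16.5%.
Via Greywick → Cinder: 35% × 15% × 30% = 1.575%.
Via Basalt: 100% × 53% = 53%.
Total: 16.5% + 1.575% + 53% = 71.075%.
Rounded: 71.08%.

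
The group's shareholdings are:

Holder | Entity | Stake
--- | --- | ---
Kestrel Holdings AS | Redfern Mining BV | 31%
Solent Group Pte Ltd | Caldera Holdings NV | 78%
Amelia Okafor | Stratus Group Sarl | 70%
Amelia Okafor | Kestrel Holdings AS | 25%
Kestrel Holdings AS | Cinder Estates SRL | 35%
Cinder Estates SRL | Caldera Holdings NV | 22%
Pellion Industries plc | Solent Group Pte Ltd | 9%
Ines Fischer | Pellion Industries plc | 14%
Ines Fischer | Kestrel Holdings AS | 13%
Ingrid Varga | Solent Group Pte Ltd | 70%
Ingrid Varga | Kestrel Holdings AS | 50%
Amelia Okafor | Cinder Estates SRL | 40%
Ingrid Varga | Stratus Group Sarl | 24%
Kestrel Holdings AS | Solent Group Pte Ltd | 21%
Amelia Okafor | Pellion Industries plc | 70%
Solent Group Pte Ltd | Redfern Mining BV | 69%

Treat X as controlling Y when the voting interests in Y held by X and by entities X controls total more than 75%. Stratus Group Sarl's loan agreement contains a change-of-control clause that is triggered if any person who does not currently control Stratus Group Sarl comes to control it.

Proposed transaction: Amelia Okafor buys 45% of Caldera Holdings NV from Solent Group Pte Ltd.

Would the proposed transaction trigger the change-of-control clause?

The purchase adds only to Amelia's holdings (Solent's stake shrinks), so Amelia is the only person who could newly come to control Stratus.
Amelia's largest direct stake is 70% in Pellion, which does not meet the threshold, so Amelia controls no company.
In Stratus, Amelia's side holds only 70%, not > 75%.
So before the transaction, Amelia does not control Stratus.
After the purchase, Amelia holds 45% of Caldera directly, and Solent's stake falls to 33%.
Amelia's side now holds 45% of Caldera, not > 75%, so Amelia still does not control Caldera.
After the transaction, Amelia's side holds 70% of Stratus, not > 75%, so Amelia still does not control Stratus.
No new person acquires control, so the clause is not triggered.

No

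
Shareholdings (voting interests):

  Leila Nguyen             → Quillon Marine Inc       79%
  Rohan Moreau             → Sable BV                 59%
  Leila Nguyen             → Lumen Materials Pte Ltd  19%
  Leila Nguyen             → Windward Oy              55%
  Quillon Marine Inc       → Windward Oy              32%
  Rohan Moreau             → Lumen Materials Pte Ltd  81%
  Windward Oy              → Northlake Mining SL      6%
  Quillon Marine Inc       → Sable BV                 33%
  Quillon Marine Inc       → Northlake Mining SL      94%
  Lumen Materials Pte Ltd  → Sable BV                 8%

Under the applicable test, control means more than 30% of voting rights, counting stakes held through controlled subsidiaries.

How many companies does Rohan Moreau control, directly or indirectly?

Rohan holds 81% of Lumen, so Rohan controls Lumen.
Lumen and Rohan together hold 8% + 59% = 67% of Sable, so Rohan controls Sable.
No other company's threshold is met.
Rohan controls 2 companies.

2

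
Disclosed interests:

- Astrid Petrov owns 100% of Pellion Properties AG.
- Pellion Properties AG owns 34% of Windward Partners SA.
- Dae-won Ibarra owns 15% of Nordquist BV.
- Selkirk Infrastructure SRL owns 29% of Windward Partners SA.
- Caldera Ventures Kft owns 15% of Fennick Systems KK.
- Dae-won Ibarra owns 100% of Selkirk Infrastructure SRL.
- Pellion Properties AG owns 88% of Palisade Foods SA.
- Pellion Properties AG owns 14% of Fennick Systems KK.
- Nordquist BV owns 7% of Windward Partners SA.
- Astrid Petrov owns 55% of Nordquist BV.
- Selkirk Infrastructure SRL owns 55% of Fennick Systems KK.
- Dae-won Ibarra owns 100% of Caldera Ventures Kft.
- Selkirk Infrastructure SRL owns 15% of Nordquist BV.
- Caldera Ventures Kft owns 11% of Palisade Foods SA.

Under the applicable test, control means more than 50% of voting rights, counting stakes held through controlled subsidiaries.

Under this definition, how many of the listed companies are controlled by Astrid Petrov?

3

Astrid holds 55% of Nordquist, so Astrid controls Nordquist.
Astrid holds 100% of Pellion, so Astrid controls Pellion.
Pellion holds 88% of Palisade, so Astrid controls Palisade.
No other company's threshold is met.
Astrid controls 3 companies.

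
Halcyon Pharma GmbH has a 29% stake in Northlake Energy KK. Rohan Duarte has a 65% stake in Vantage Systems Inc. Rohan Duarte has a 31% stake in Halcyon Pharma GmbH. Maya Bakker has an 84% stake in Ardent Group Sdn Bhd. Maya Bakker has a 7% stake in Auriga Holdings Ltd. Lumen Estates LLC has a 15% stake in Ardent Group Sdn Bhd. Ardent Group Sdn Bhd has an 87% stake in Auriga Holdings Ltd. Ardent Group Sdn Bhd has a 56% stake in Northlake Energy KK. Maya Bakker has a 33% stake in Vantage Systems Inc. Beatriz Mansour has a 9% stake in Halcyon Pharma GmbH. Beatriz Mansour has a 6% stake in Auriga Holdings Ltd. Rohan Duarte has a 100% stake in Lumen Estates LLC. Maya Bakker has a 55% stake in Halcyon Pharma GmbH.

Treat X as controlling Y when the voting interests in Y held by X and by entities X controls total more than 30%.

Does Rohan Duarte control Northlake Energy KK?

No

Rohan holds 31% of Halcyon, so Rohan controls Halcyon.
Rohan holds 100% of Lumen, so Rohan controls Lumen.
Rohan holds 65% of Vantage, so Rohan controls Vantage.
In Northlake, Rohan's side holds only 29%, not > 30%.
So Rohan does not control Northlake.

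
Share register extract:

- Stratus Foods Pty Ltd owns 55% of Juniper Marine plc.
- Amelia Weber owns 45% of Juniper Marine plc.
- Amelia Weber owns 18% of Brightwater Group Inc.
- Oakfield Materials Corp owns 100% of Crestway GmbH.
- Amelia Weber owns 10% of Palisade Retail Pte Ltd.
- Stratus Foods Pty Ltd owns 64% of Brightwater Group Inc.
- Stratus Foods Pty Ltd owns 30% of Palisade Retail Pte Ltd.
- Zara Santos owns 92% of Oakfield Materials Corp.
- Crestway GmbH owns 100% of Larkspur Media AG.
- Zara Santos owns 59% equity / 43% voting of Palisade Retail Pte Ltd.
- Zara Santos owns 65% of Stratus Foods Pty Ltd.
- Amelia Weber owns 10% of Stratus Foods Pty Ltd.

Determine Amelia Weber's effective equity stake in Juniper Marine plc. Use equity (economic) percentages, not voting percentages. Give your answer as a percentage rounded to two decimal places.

50.50%

Amelia reaches Juniper along 2 paths.
Via Stratus: 10% × 55% = 5.5%.
Direct stake: 45% = 45%.
Total: 5.5% + 45% = 50.5%.
Rounded: 50.50%.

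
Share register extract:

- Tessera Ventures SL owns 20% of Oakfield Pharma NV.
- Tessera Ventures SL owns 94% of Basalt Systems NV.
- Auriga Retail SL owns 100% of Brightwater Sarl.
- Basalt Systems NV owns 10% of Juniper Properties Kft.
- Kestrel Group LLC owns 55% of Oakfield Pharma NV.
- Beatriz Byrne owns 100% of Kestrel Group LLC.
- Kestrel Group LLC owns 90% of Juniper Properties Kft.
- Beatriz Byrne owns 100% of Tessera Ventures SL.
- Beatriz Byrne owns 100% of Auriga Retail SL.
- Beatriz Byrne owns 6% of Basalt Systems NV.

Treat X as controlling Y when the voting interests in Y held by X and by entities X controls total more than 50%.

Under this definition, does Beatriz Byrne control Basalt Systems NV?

Beatriz holds 100% of Tessera, so Beatriz controls Tessera.
Beatriz and Tessera together hold 6% + 94% = 100% of Basalt, so Beatriz controls Basalt.

Yes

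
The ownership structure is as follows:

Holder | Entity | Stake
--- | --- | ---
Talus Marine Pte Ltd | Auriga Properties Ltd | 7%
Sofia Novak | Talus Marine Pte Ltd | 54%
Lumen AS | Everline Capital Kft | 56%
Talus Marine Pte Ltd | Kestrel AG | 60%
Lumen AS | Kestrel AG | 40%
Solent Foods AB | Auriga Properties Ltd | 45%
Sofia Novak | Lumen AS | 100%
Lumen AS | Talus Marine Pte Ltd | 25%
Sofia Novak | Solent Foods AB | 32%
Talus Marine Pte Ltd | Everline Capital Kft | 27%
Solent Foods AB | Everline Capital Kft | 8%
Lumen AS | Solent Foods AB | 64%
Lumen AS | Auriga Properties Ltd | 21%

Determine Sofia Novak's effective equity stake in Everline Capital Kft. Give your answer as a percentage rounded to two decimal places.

85.01%

Sofia reaches Everline along 5 paths.
Via Talus: 54% × 27% = 14.58%.
Via Lumen → Talus: 100% × 25% × 27% = 6.75%.
Via Lumen: 100% × 56% = 56%.
Via Solent: 32% × 8% = 2.56%.
Via Lumen → Solent: 100% × 64% × 8% = 5.12%.
Total: 14.58% + 6.75% + 56% + 2.56% + 5.12% = 85.01%.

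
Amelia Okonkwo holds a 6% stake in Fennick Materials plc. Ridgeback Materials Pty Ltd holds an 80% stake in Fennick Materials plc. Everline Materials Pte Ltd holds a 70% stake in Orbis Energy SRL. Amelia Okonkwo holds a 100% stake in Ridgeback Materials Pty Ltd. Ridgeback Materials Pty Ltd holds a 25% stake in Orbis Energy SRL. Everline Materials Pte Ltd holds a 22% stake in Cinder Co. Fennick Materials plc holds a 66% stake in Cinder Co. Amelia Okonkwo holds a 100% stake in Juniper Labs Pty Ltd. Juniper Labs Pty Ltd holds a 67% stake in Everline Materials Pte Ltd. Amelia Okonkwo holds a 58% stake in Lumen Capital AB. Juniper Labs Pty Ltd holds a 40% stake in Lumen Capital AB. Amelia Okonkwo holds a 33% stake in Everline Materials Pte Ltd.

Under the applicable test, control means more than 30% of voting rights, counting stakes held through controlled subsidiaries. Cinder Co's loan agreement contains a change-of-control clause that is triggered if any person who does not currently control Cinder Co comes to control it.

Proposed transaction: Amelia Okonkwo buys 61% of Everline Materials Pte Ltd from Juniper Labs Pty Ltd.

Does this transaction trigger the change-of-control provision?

No

The purchase adds only to Amelia's holdings (Juniper's stake shrinks), so Amelia is the only person who could newly come to control Cinder.
Amelia holds 100% of Juniper, so Amelia controls Juniper.
Amelia and Juniper together hold 33% + 67% = 100% of Everline, so Amelia controls Everline.
Amelia holds 100% of Ridgeback, so Amelia controls Ridgeback.
Amelia and Ridgeback together hold 6% + 80% = 86% of Fennick, so Amelia controls Fennick.
Fennick and Everline together hold 66% + 22% = 88% of Cinder, so Amelia controls Cinder.
So Amelia already controls Cinder before the transaction.
After the purchase, Amelia's direct stake in Everline rises to 33% + 61% = 94%, and Juniper's stake falls to 6%.
Amelia controlled Cinder already, so this is not a new person acquiring control; every other person's position is unchanged or reduced.
No new person acquires control, so the clause is not triggered.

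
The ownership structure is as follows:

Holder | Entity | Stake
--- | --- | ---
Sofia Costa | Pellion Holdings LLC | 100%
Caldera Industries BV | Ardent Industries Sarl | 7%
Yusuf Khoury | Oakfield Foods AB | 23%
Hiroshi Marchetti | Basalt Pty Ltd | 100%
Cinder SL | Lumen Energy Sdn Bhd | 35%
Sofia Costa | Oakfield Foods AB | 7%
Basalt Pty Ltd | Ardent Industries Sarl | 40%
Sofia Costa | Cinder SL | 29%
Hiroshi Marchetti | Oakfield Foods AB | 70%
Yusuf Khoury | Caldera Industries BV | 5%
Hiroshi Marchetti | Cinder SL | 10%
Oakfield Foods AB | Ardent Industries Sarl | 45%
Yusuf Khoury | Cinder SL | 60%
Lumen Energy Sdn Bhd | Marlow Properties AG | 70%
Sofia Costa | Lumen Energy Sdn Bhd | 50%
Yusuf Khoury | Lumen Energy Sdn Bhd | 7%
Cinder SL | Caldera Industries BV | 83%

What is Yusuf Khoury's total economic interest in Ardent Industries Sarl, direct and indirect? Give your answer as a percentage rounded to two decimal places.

Yusuf reaches Ardent along 3 paths.
Via Oakfield: 23% × 45% = 10.35%.
Via Cinder → Caldera: 60% × 83% × 7% = 3.486%.
Via Caldera: 5% × 7% = 0.35%.
Total: 10.35% + 3.486% + 0.35% = 14.186%.
Rounded: 14.19%.

14.19%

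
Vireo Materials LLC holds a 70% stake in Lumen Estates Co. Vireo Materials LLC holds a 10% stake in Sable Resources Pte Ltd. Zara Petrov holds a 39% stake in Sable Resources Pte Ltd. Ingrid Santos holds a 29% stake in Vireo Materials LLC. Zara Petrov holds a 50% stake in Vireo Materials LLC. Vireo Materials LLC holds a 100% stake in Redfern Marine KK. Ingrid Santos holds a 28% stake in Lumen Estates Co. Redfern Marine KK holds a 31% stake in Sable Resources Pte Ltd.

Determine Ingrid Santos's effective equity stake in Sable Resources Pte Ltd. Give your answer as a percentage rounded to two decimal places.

Ingrid reaches Sable along 2 paths.
Via Vireo → Redfern: 29% × 100% × 31% = 8.99%.
Via Vireo: 29% × 10% = 2.9%.
Total: 8.99% + 2.9% = 11.89%.

11.89%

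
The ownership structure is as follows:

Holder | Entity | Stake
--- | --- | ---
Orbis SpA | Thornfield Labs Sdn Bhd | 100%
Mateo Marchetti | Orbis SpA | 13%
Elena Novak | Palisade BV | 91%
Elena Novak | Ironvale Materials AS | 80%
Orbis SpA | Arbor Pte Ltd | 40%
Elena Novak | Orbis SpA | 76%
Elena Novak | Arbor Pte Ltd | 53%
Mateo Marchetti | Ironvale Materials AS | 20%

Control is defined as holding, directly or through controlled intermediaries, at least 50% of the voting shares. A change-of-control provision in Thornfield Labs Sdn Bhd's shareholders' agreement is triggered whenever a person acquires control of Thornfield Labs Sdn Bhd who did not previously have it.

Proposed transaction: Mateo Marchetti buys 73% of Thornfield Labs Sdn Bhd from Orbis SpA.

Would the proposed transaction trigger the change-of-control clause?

The purchase adds only to Mateo's holdings (Orbis's stake shrinks), so Mateo is the only person who could newly come to control Thornfield.
Mateo's largest direct stake is 20% in Ironvale, which does not meet the threshold, so Mateo controls no company.
Neither Mateo nor any entity Mateo controls holds any voting interest in Thornfield.
So before the transaction, Mateo does not control Thornfield.
After the purchase, Mateo holds 73% of Thornfield directly, and Orbis's stake falls to 27%.
Mateo holds 73% of Thornfield, so Mateo controls Thornfield.
Mateo did not control Thornfield before and does after, so the clause is triggered.

Yes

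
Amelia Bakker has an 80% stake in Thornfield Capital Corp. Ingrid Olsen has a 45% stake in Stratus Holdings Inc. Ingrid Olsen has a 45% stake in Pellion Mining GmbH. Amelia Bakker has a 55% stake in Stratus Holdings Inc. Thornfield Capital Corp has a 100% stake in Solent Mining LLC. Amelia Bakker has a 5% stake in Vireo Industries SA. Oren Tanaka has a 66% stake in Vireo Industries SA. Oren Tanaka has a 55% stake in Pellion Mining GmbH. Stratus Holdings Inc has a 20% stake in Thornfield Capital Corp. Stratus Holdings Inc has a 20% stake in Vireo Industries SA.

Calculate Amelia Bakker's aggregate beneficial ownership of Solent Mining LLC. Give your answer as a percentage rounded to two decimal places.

Amelia reaches Solent along 2 paths.
Via Thornfield: 80% × 100% = 80%.
Via Stratus → Thornfield: 55% × 20% × 100% = 11%.
Total: 80% + 11% = 91%.
Rounded: 91.00%.

91.00%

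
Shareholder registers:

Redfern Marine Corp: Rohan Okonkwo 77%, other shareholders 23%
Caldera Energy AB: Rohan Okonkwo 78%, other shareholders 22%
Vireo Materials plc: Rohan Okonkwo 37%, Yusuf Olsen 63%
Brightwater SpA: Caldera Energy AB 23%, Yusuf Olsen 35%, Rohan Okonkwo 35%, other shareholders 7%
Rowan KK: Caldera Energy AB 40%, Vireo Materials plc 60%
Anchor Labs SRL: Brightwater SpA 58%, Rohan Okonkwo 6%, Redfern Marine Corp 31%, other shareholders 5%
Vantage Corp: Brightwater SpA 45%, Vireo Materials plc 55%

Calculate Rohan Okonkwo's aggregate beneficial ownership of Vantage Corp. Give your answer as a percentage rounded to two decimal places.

Rohan reaches Vantage along 3 paths.
Via Caldera → Brightwater: 78% × 23% × 45% = 8.073%.
Via Brightwater: 35% × 45% = 15.75%.
Via Vireo: 37% × 55% = 20.35%.
Total: 8.073% + 15.75% + 20.35% = 44.173%.
Rounded: 44.17%.

44.17%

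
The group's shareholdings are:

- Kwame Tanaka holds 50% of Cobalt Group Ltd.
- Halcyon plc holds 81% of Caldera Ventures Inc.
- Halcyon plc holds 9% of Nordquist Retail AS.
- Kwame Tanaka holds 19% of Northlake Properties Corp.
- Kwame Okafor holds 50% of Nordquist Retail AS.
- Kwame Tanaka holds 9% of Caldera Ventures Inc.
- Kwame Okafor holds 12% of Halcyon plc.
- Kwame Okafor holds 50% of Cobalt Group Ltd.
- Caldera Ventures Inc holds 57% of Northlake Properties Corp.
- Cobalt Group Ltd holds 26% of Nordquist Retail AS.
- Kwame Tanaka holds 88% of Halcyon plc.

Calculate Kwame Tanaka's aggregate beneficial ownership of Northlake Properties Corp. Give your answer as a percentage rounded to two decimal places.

64.76%

Kwame Tanaka reaches Northlake along 3 paths.
Via Halcyon → Caldera: 88% × 81% × 57% = 40.6296%.
Via Caldera: 9% × 57% = 5.13%.
Direct stake: 19% = 19%.
Total: 40.6296% + 5.13% + 19% = 64.7596%.
Rounded: 64.76%.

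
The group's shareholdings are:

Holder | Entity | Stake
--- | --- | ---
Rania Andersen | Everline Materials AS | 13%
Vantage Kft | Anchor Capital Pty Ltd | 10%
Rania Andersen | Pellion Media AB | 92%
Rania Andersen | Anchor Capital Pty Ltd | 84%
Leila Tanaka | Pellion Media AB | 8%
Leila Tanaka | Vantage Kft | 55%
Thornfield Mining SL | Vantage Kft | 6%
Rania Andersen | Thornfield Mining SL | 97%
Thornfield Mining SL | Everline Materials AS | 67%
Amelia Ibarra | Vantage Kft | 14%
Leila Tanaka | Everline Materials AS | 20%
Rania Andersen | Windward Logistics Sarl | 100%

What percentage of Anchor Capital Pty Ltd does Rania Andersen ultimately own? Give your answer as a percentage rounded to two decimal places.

84.58%

Rania reaches Anchor along 2 paths.
Direct stake: 84% = 84%.
Via Thornfield → Vantage: 97% × 6% × 10% = 0.582%.
Total: 84% + 0.582% = 84.582%.
Rounded: 84.58%.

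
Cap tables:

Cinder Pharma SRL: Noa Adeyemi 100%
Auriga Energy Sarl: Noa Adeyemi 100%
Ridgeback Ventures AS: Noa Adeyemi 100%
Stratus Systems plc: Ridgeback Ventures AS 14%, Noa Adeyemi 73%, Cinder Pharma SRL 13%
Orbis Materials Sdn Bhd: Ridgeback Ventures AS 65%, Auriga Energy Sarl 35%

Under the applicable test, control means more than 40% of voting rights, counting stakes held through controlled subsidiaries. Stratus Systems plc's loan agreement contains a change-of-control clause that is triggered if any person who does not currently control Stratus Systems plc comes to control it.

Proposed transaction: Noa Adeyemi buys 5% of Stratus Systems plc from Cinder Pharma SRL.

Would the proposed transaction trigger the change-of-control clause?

No

The purchase adds only to Noa's holdings (Cinder's stake shrinks), so Noa is the only person who could newly come to control Stratus.
Noa holds 100% of Ridgeback, so Noa controls Ridgeback.
Noa holds 100% of Cinder, so Noa controls Cinder.
Ridgeback and Noa and Cinder together hold 14% + 73% + 13% = 100% of Stratus, so Noa controls Stratus.
So Noa already controls Stratus before the transaction.
After the purchase, Noa's direct stake in Stratus rises to 73% + 5% = 78%, and Cinder's stake falls to 8%.
Noa controlled Stratus already, so this is not a new person acquiring control; every other person's position is unchanged or reduced.
No new person acquires control, so the clause is not triggered.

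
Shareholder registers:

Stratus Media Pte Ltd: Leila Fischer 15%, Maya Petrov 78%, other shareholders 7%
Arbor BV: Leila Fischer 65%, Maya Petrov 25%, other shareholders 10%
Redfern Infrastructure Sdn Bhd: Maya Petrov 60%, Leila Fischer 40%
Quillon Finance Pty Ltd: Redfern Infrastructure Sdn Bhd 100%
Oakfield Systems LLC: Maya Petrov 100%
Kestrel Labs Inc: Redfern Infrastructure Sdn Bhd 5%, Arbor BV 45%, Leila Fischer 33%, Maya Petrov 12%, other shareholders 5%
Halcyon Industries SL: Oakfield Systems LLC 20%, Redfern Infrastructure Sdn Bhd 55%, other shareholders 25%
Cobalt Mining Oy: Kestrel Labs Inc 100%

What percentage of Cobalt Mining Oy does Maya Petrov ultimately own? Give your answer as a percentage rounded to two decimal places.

Maya reaches Cobalt along 3 paths.
Via Redfern → Kestrel: 60% × 5% × 100% = 3%.
Via Arbor → Kestrel: 25% × 45% × 100% = 11.25%.
Via Kestrel: 12% × 100% = 12%.
Total: 3% + 11.25% + 12% = 26.25%.

26.25%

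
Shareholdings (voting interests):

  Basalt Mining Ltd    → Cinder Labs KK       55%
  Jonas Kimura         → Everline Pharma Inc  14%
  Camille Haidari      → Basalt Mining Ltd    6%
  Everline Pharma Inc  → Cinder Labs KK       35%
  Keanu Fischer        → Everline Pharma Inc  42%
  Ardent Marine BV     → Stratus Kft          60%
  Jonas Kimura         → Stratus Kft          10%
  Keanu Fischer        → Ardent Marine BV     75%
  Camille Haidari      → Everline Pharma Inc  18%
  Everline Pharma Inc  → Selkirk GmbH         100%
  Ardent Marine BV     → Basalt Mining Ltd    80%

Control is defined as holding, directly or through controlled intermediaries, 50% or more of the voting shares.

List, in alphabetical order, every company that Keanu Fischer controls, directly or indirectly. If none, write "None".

Ardent Marine BV, Basalt Mining Ltd, Cinder Labs KK, Stratus Kft

Keanu holds 75% of Ardent, so Keanu controls Ardent.
Ardent holds 80% of Basalt, so Keanu controls Basalt.
Basalt holds 55% of Cinder, so Keanu controls Cinder.
Ardent holds 60% of Stratus, so Keanu controls Stratus.
No other company's threshold is met.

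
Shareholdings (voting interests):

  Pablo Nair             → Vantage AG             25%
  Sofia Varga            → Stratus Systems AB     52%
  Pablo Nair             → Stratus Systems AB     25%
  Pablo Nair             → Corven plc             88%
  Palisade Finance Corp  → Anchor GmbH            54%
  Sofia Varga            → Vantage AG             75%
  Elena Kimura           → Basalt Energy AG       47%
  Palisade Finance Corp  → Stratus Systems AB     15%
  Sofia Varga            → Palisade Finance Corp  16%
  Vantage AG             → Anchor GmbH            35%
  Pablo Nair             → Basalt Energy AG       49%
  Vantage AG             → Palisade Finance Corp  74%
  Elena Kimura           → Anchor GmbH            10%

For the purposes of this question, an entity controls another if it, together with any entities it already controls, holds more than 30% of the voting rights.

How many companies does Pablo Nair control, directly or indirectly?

2

Pablo holds 49% of Basalt, so Pablo controls Basalt.
Pablo holds 88% of Corven, so Pablo controls Corven.
No other company's threshold is met.
Pablo controls 2 companies.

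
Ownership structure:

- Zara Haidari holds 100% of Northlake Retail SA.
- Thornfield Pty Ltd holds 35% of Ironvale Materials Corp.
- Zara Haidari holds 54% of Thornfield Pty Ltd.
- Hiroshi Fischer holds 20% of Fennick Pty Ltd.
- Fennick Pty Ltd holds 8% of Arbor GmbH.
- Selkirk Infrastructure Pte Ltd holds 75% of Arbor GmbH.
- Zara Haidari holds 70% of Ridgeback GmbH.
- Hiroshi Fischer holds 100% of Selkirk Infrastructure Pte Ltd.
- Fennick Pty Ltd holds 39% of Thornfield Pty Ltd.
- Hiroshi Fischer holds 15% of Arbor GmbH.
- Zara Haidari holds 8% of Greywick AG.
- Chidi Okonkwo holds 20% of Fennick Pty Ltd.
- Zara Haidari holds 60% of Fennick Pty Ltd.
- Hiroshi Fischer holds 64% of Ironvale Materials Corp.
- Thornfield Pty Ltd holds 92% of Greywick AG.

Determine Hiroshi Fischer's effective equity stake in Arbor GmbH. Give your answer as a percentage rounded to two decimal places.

Hiroshi reaches Arbor along 3 paths.
Direct stake: 15% = 15%.
Via Selkirk: 100% × 75% = 75%.
Via Fennick: 20% × 8% = 1.6%.
Total: 15% + 75% + 1.6% = 91.6%.
Rounded: 91.60%.

91.60%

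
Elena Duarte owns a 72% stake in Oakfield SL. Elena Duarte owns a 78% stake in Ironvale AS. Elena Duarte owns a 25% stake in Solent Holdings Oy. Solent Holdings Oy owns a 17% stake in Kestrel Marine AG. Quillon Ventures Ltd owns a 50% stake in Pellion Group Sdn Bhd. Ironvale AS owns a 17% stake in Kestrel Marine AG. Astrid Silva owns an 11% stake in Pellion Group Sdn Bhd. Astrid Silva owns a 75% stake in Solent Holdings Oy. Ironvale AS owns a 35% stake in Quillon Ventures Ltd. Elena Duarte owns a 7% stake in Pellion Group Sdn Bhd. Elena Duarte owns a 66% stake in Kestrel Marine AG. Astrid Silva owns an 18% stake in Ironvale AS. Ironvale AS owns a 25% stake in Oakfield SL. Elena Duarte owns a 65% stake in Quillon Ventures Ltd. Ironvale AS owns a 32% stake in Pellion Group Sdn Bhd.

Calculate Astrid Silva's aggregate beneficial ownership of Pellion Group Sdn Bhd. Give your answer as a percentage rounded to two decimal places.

19.91%

Astrid reaches Pellion along 3 paths.
Direct stake: 11% = 11%.
Via Ironvale: 18% × 32% = 5.76%.
Via Ironvale → Quillon: 18% × 35% × 50% = 3.15%.
Total: 11% + 5.76% + 3.15% = 19.91%.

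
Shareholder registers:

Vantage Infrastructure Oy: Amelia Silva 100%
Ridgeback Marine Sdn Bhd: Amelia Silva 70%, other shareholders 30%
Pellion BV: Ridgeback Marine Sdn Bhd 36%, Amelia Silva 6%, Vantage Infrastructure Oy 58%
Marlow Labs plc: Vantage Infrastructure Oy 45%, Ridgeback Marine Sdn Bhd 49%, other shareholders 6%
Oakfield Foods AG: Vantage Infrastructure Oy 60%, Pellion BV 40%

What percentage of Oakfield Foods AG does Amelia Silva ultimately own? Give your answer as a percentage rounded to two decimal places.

95.68%

Amelia reaches Oakfield along 4 paths.
Via Vantage: 100% × 60% = 60%.
Via Ridgeback → Pellion: 70% × 36% × 40% = 10.08%.
Via Pellion: 6% × 40% = 2.4%.
Via Vantage → Pellion: 100% × 58% × 40% = 23.2%.
Total: 60% + 10.08% + 2.4% + 23.2% = 95.68%.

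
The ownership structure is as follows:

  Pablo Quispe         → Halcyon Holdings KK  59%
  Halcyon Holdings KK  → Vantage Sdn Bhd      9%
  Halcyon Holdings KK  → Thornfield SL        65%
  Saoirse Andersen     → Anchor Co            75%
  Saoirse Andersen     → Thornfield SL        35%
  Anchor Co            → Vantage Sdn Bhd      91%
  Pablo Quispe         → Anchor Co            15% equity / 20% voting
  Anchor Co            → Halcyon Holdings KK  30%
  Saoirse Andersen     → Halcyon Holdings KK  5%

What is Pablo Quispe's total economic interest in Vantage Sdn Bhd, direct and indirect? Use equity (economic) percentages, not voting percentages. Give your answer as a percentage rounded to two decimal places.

Pablo reaches Vantage along 3 paths.
Via Anchor → Halcyon: 15% × 30% × 9% = 0.405%.
Via Halcyon: 59% × 9% = 5.31%.
Via Anchor: 15% × 91% = 13.65%.
Total: 0.405% + 5.31% + 13.65% = 19.365%.
Rounded: 19.37%.

19.37%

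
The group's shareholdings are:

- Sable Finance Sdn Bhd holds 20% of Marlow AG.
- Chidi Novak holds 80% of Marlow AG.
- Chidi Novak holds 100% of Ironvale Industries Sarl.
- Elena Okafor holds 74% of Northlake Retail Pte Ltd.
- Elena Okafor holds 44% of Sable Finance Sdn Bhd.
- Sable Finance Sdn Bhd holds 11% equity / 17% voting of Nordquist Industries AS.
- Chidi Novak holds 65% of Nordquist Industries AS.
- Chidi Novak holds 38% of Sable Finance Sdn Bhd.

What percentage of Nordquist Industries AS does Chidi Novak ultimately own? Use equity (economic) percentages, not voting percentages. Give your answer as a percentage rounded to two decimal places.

69.18%

Chidi reaches Nordquist along 2 paths.
Direct stake: 65% = 65%.
Via Sable: 38% × 11% = 4.18%.
Total: 65% + 4.18% = 69.18%.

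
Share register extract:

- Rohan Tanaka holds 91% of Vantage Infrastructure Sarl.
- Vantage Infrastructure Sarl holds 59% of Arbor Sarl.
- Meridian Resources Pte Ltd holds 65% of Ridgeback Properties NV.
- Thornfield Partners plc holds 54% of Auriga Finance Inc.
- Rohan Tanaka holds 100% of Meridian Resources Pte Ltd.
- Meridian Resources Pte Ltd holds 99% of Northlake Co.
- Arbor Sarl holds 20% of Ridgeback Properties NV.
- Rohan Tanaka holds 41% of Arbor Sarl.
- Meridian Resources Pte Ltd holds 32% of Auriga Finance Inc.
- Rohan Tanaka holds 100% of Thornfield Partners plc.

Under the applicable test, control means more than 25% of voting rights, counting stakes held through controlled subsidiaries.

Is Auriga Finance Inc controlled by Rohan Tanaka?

Rohan holds 100% of Thornfield, so Rohan controls Thornfield.
Rohan holds 100% of Meridian, so Rohan controls Meridian.
Meridian and Thornfield together hold 32% + 54% = 86% of Auriga, so Rohan controls Auriga.

Yes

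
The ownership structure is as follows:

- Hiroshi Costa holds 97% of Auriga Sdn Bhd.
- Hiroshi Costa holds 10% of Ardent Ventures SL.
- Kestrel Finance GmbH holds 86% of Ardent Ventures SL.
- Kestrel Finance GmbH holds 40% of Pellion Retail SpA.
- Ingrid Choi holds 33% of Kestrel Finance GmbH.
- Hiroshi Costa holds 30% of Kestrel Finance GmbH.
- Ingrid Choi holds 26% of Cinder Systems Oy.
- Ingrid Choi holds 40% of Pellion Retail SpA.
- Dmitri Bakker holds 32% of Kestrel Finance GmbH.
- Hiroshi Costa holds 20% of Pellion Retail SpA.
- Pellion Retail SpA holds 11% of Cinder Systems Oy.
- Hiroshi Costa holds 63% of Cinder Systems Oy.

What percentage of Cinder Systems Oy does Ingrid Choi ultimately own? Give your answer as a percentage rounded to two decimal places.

Ingrid reaches Cinder along 3 paths.
Via Pellion: 40% × 11% = 4.4%.
Via Kestrel → Pellion: 33% × 40% × 11% = 1.452%.
Direct stake: 26% = 26%.
Total: 4.4% + 1.452% + 26% = 31.852%.
Rounded: 31.85%.

31.85%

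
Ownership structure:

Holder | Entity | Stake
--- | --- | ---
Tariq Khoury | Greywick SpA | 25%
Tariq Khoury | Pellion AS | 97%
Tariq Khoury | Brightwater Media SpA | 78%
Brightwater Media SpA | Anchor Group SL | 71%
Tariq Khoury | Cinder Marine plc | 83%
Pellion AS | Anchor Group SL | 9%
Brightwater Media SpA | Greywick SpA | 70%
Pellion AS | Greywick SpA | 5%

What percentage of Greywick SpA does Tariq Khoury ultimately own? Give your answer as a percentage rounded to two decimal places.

Tariq reaches Greywick along 3 paths.
Via Pellion: 97% × 5% = 4.85%.
Direct stake: 25% = 25%.
Via Brightwater: 78% × 70% = 54.6%.
Total: 4.85% + 25% + 54.6% = 84.45%.

84.45%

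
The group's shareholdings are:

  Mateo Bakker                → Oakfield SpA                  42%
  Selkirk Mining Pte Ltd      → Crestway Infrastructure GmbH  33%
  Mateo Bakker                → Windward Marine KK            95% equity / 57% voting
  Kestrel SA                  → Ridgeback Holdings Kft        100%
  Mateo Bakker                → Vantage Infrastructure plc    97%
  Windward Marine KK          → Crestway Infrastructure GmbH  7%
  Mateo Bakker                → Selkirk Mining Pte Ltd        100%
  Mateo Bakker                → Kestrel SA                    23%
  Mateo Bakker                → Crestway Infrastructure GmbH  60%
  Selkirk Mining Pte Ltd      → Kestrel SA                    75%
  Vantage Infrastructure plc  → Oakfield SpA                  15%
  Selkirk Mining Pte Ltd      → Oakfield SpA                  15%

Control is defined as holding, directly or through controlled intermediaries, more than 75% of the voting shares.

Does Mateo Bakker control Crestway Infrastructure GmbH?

Yes

Mateo holds 100% of Selkirk, so Mateo controls Selkirk.
Selkirk and Mateo together hold 33% + 60% = 93% of Crestway, so Mateo controls Crestway.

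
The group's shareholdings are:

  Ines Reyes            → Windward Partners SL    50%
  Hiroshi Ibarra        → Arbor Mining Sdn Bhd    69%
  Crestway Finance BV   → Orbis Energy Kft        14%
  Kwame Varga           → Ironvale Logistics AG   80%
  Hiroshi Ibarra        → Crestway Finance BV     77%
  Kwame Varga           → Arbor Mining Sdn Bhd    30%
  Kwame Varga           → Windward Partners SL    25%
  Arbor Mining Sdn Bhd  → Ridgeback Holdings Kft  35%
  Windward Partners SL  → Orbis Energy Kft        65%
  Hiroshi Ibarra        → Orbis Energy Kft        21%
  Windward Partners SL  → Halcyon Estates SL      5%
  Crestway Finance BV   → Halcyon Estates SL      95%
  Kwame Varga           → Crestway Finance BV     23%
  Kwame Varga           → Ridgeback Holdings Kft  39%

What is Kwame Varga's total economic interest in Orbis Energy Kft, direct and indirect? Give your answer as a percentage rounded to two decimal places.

19.47%

Kwame reaches Orbis along 2 paths.
Via Windward: 25% × 65% = 16.25%.
Via Crestway: 23% × 14% = 3.22%.
Total: 16.25% + 3.22% = 19.47%.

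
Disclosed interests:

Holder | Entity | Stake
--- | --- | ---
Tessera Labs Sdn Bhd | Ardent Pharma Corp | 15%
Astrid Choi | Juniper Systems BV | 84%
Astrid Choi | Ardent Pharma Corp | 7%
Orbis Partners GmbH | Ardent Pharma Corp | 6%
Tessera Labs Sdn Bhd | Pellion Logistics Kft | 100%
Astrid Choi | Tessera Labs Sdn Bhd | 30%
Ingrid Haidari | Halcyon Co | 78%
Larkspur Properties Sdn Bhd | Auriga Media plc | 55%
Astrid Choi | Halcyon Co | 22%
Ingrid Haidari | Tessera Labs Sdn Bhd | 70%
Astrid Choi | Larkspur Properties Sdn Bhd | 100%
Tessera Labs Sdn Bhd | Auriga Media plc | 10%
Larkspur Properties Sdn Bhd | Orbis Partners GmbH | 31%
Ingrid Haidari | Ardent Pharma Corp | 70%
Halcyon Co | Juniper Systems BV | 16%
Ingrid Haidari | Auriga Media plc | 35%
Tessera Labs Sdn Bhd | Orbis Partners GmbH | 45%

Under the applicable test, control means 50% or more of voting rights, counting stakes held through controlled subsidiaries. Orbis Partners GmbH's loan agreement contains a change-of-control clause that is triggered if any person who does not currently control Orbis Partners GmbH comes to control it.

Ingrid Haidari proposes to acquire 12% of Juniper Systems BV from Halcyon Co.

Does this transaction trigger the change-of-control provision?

No

The purchase adds only to Ingrid's holdings (Halcyon's stake shrinks), so Ingrid is the only person who could newly come to control Orbis.
Ingrid holds 70% of Tessera, so Ingrid controls Tessera.
Ingrid holds 78% of Halcyon, so Ingrid controls Halcyon.
Tessera holds 100% of Pellion, so Ingrid controls Pellion.
Ingrid and Tessera together hold 70% + 15% = 85% of Ardent, so Ingrid controls Ardent.
In Orbis, Ingrid's side holds only 45%, not ≥ 50%.
So before the transaction, Ingrid does not control Orbis.
After the purchase, Ingrid holds 12% of Juniper directly, and Halcyon's stake falls to 4%.
Ingrid's side now holds 4% + 12% = 16% of Juniper, not ≥ 50%, so Ingrid still does not control Juniper.
After the transaction, Ingrid's side holds 45% of Orbis, not ≥ 50%, so Ingrid still does not control Orbis.
No new person acquires control, so the clause is not triggered.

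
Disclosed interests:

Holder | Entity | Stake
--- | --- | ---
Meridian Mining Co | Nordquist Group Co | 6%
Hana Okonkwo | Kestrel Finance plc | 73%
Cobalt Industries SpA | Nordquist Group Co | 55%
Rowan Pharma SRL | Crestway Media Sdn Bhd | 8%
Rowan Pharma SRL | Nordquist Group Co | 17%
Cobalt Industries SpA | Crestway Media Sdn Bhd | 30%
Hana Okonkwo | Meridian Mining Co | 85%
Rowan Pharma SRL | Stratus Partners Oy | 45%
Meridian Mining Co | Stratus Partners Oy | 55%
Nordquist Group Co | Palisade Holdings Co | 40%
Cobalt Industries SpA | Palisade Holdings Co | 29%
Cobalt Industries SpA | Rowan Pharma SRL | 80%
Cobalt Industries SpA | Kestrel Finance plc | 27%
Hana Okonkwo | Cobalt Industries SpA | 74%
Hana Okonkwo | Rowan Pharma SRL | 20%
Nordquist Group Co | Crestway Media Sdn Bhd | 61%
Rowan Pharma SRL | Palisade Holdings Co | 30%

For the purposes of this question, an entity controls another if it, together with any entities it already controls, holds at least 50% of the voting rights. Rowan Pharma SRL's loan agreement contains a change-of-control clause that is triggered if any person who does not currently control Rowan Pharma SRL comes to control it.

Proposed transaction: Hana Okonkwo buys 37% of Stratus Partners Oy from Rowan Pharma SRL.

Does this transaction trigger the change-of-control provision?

No

The purchase adds only to Hana's holdings (Rowan's stake shrinks), so Hana is the only person who could newly come to control Rowan.
Hana holds 74% of Cobalt, so Hana controls Cobalt.
Hana and Cobalt together hold 20% + 80% = 100% of Rowan, so Hana controls Rowan.
So Hana already controls Rowan before the transaction.
After the purchase, Hana holds 37% of Stratus directly, and Rowan's stake falls to 8%.
Hana controlled Rowan already, so this is not a new person acquiring control; every other person's position is unchanged or reduced.
No new person acquires control, so the clause is not triggered.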